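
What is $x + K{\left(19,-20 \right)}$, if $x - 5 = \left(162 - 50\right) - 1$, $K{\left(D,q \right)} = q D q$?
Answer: $7716$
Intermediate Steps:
$K{\left(D,q \right)} = D q^{2}$ ($K{\left(D,q \right)} = D q q = D q^{2}$)
$x = 116$ ($x = 5 + \left(\left(162 - 50\right) - 1\right) = 5 + \left(112 - 1\right) = 5 + 111 = 116$)
$x + K{\left(19,-20 \right)} = 116 + 19 \left(-20\right)^{2} = 116 + 19 \cdot 400 = 116 + 7600 = 7716$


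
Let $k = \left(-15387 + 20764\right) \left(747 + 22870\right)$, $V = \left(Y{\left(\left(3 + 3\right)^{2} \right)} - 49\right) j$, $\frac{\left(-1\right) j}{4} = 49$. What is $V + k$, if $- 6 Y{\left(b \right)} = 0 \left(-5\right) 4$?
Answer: $126998213$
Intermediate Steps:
$j = -196$ ($j = \left(-4\right) 49 = -196$)
$Y{\left(b \right)} = 0$ ($Y{\left(b \right)} = - \frac{0 \left(-5\right) 4}{6} = - \frac{0 \cdot 4}{6} = \left(- \frac{1}{6}\right) 0 = 0$)
$V = 9604$ ($V = \left(0 - 49\right) \left(-196\right) = \left(-49\right) \left(-196\right) = 9604$)
$k = 126988609$ ($k = 5377 \cdot 23617 = 126988609$)
$V + k = 9604 + 126988609 = 126998213$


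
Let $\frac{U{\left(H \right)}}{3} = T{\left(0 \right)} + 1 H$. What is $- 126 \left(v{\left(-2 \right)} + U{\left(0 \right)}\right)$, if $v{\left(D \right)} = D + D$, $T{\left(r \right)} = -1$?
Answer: $882$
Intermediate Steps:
$v{\left(D \right)} = 2 D$
$U{\left(H \right)} = -3 + 3 H$ ($U{\left(H \right)} = 3 \left(-1 + 1 H\right) = 3 \left(-1 + H\right) = -3 + 3 H$)
$- 126 \left(v{\left(-2 \right)} + U{\left(0 \right)}\right) = - 126 \left(2 \left(-2\right) + \left(-3 + 3 \cdot 0\right)\right) = - 126 \left(-4 + \left(-3 + 0\right)\right) = - 126 \left(-4 - 3\right) = \left(-126\right) \left(-7\right) = 882$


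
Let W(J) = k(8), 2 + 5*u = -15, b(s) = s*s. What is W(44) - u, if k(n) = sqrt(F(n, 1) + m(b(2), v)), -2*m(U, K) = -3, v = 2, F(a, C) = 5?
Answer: 17/5 + sqrt(26)/2 ≈ 5.9495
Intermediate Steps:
b(s) = s**2
m(U, K) = 3/2 (m(U, K) = -1/2*(-3) = 3/2)
u = -17/5 (u = -2/5 + (1/5)*(-15) = -2/5 - 3 = -17/5 ≈ -3.4000)
k(n) = sqrt(26)/2 (k(n) = sqrt(5 + 3/2) = sqrt(13/2) = sqrt(26)/2)
W(J) = sqrt(26)/2
W(44) - u = sqrt(26)/2 - 1*(-17/5) = sqrt(26)/2 + 17/5 = 17/5 + sqrt(26)/2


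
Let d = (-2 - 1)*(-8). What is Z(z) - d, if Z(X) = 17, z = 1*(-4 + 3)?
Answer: -7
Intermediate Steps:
z = -1 (z = 1*(-1) = -1)
d = 24 (d = -3*(-8) = 24)
Z(z) - d = 17 - 1*24 = 17 - 24 = -7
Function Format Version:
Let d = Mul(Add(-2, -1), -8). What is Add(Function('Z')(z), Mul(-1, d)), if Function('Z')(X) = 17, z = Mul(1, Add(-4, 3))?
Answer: -7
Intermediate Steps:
z = -1 (z = Mul(1, -1) = -1)
d = 24 (d = Mul(-3, -8) = 24)
Add(Function('Z')(z), Mul(-1, d)) = Add(17, Mul(-1, 24)) = Add(17, -24) = -7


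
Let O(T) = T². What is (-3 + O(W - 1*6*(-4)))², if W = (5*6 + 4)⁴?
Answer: 3189288973310400911862409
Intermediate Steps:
W = 1336336 (W = (30 + 4)⁴ = 34⁴ = 1336336)
(-3 + O(W - 1*6*(-4)))² = (-3 + (1336336 - 1*6*(-4))²)² = (-3 + (1336336 - 6*(-4))²)² = (-3 + (1336336 + 24)²)² = (-3 + 1336360²)² = (-3 + 1785858049600)² = 1785858049597² = 3189288973310400911862409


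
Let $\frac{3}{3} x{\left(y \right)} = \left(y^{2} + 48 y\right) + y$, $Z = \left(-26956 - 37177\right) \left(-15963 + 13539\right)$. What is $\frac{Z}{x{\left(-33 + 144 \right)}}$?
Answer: $\frac{6477433}{740} \approx 8753.3$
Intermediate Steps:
$Z = 155458392$ ($Z = \left(-64133\right) \left(-2424\right) = 155458392$)
$x{\left(y \right)} = y^{2} + 49 y$ ($x{\left(y \right)} = \left(y^{2} + 48 y\right) + y = y^{2} + 49 y$)
$\frac{Z}{x{\left(-33 + 144 \right)}} = \frac{155458392}{\left(-33 + 144\right) \left(49 + \left(-33 + 144\right)\right)} = \frac{155458392}{111 \left(49 + 111\right)} = \frac{155458392}{111 \cdot 160} = \frac{155458392}{17760} = 155458392 \cdot \frac{1}{17760} = \frac{6477433}{740}$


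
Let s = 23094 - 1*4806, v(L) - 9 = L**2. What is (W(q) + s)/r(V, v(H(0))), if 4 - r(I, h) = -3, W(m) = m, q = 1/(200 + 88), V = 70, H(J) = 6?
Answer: 5266945/2016 ≈ 2612.6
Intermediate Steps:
q = 1/288 ≈ 0.0034722
v(L) = 9 + L**2
r(I, h) = 7 (r(I, h) = 4 - 1*(-3) = 4 + 3 = 7)
s = 18288 (s = 23094 - 4806 = 18288)
(W(q) + s)/r(V, v(H(0))) = (1/288 + 18288)/7 = (5266945/288)*(1/7) = 5266945/2016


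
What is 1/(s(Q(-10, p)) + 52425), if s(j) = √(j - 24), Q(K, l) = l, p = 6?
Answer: 5825/305375627 - I*√2/916126881 ≈ 1.9075e-5 - 1.5437e-9*I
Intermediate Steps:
s(j) = √(-24 + j)
1/(s(Q(-10, p)) + 52425) = 1/(√(-24 + 6) + 52425) = 1/(√(-18) + 52425) = 1/(3*I*√2 + 52425) = 1/(52425 + 3*I*√2)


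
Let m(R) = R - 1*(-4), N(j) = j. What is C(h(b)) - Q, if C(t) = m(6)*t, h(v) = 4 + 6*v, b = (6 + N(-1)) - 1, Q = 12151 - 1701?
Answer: -10170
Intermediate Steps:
Q = 10450
b = 4 (b = (6 - 1) - 1 = 5 - 1 = 4)
m(R) = 4 + R (m(R) = R + 4 = 4 + R)
C(t) = 10*t (C(t) = (4 + 6)*t = 10*t)
C(h(b)) - Q = 10*(4 + 6*4) - 1*10450 = 10*(4 + 24) - 10450 = 10*28 - 10450 = 280 - 10450 = -10170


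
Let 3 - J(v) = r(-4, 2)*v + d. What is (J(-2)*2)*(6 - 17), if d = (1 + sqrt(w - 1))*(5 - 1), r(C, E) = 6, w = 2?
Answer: -154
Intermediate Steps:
d = 8 (d = (1 + sqrt(2 - 1))*(5 - 1) = (1 + sqrt(1))*4 = (1 + 1)*4 = 2*4 = 8)
J(v) = -5 - 6*v (J(v) = 3 - (6*v + 8) = 3 - (8 + 6*v) = 3 + (-8 - 6*v) = -5 - 6*v)
(J(-2)*2)*(6 - 17) = ((-5 - 6*(-2))*2)*(6 - 17) = ((-5 + 12)*2)*(-11) = (7*2)*(-11) = 14*(-11) = -154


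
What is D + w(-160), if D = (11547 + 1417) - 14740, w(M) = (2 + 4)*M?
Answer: -2736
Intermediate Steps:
w(M) = 6*M
D = -1776 (D = 12964 - 14740 = -1776)
D + w(-160) = -1776 + 6*(-160) = -1776 - 960 = -2736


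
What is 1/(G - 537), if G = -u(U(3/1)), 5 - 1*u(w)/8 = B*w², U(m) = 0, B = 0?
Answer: -1/577 ≈ -0.0017331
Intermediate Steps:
u(w) = 40 (u(w) = 40 - 0*w² = 40 - 8*0 = 40 + 0 = 40)
G = -40 (G = -1*40 = -40)
1/(G - 537) = 1/(-40 - 537) = 1/(-577) = -1/577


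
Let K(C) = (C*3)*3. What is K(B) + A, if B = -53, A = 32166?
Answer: 31689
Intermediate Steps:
K(C) = 9*C (K(C) = (3*C)*3 = 9*C)
K(B) + A = 9*(-53) + 32166 = -477 + 32166 = 31689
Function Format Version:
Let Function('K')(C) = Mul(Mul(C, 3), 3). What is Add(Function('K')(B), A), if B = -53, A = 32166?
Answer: 31689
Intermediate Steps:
Function('K')(C) = Mul(9, C) (Function('K')(C) = Mul(Mul(3, C), 3) = Mul(9, C))
Add(Function('K')(B), A) = Add(Mul(9, -53), 32166) = Add(-477, 32166) = 31689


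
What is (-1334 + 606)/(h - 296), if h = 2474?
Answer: -364/1089 ≈ -0.33425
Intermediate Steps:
(-1334 + 606)/(h - 296) = (-1334 + 606)/(2474 - 296) = -728/2178 = -728*1/2178 = -364/1089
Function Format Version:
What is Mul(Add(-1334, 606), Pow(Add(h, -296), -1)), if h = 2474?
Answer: Rational(-364, 1089) ≈ -0.33425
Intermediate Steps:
Mul(Add(-1334, 606), Pow(Add(h, -296), -1)) = Mul(Add(-1334, 606), Pow(Add(2474, -296), -1)) = Mul(-728, Pow(2178, -1)) = Mul(-728, Rational(1, 2178)) = Rational(-364, 1089)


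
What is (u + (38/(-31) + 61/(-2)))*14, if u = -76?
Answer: -46753/31 ≈ -1508.2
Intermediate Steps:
(u + (38/(-31) + 61/(-2)))*14 = (-76 + (38/(-31) + 61/(-2)))*14 = (-76 + (38*(-1/31) + 61*(-1/2)))*14 = (-76 + (-38/31 - 61/2))*14 = (-76 - 1967/62)*14 = -6679/62*14 = -46753/31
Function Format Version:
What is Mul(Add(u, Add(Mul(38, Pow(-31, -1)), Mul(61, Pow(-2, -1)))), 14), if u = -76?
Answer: Rational(-46753, 31) ≈ -1508.2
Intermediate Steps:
Mul(Add(u, Add(Mul(38, Pow(-31, -1)), Mul(61, Pow(-2, -1)))), 14) = Mul(Add(-76, Add(Mul(38, Pow(-31, -1)), Mul(61, Pow(-2, -1)))), 14) = Mul(Add(-76, Add(Mul(38, Rational(-1, 31)), Mul(61, Rational(-1, 2)))), 14) = Mul(Add(-76, Add(Rational(-38, 31), Rational(-61, 2))), 14) = Mul(Add(-76, Rational(-1967, 62)), 14) = Mul(Rational(-6679, 62), 14) = Rational(-46753, 31)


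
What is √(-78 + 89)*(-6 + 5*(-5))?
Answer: -31*√11 ≈ -102.82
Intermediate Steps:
√(-78 + 89)*(-6 + 5*(-5)) = √11*(-6 - 25) = √11*(-31) = -31*√11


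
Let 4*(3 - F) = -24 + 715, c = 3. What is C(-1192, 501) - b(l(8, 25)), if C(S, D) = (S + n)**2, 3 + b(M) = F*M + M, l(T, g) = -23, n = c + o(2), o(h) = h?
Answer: 5620363/4 ≈ 1.4051e+6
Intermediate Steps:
n = 5 (n = 3 + 2 = 5)
F = -679/4 (F = 3 - (-24 + 715)/4 = 3 - 1/4*691 = 3 - 691/4 = -679/4 ≈ -169.75)
b(M) = -3 - 675*M/4 (b(M) = -3 + (-679*M/4 + M) = -3 - 675*M/4)
C(S, D) = (5 + S)**2 (C(S, D) = (S + 5)**2 = (5 + S)**2)
C(-1192, 501) - b(l(8, 25)) = (5 - 1192)**2 - (-3 - 675/4*(-23)) = (-1187)**2 - (-3 + 15525/4) = 1408969 - 1*15513/4 = 1408969 - 15513/4 = 5620363/4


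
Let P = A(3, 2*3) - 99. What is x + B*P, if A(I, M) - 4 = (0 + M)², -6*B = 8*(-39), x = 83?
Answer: -2985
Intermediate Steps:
B = 52 (B = -4*(-39)/3 = -⅙*(-312) = 52)
A(I, M) = 4 + M² (A(I, M) = 4 + (0 + M)² = 4 + M²)
P = -59 (P = (4 + (2*3)²) - 99 = (4 + 6²) - 99 = (4 + 36) - 99 = 40 - 99 = -59)
x + B*P = 83 + 52*(-59) = 83 - 3068 = -2985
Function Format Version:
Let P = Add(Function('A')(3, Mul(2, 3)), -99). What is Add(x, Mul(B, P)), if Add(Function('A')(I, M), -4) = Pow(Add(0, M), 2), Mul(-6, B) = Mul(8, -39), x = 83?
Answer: -2985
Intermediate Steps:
B = 52 (B = Mul(Rational(-1, 6), Mul(8, -39)) = Mul(Rational(-1, 6), -312) = 52)
Function('A')(I, M) = Add(4, Pow(M, 2)) (Function('A')(I, M) = Add(4, Pow(Add(0, M), 2)) = Add(4, Pow(M, 2)))
P = -59 (P = Add(Add(4, Pow(Mul(2, 3), 2)), -99) = Add(Add(4, Pow(6, 2)), -99) = Add(Add(4, 36), -99) = Add(40, -99) = -59)
Add(x, Mul(B, P)) = Add(83, Mul(52, -59)) = Add(83, -3068) = -2985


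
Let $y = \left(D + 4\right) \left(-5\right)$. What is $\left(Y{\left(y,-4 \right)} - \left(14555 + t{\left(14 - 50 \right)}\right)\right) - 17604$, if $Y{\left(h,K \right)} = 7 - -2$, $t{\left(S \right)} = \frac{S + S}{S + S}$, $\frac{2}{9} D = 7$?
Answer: $-32151$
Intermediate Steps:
$D = \frac{63}{2}$ ($D = \frac{9}{2} \cdot 7 = \frac{63}{2} \approx 31.5$)
$t{\left(S \right)} = 1$ ($t{\left(S \right)} = \frac{2 S}{2 S} = 2 S \frac{1}{2 S} = 1$)
$y = - \frac{355}{2}$ ($y = \left(\frac{63}{2} + 4\right) \left(-5\right) = \frac{71}{2} \left(-5\right) = - \frac{355}{2} \approx -177.5$)
$Y{\left(h,K \right)} = 9$ ($Y{\left(h,K \right)} = 7 + 2 = 9$)
$\left(Y{\left(y,-4 \right)} - \left(14555 + t{\left(14 - 50 \right)}\right)\right) - 17604 = \left(9 - 14556\right) - 17604 = -14547 - 17604 = -32151$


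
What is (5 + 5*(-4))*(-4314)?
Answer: 64710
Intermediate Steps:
(5 + 5*(-4))*(-4314) = (5 - 20)*(-4314) = -15*(-4314) = 64710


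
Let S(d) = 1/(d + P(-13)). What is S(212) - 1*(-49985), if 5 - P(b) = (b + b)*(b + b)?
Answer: 22943114/459 ≈ 49985.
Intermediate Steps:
P(b) = 5 - 4*b**2 (P(b) = 5 - (b + b)*(b + b) = 5 - 2*b*2*b = 5 - 4*b**2)
S(d) = 1/(-671 + d) (S(d) = 1/(d + (5 - 4*(-13)**2)) = 1/(d + (5 - 4*169)) = 1/(d + (5 - 676)) = 1/(d - 671) = 1/(-671 + d))
S(212) - 1*(-49985) = 1/(-671 + 212) - 1*(-49985) = 1/(-459) + 49985 = -1/459 + 49985 = 22943114/459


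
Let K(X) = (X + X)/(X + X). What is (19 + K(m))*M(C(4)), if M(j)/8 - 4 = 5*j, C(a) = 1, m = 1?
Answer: 1440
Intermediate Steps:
M(j) = 32 + 40*j (M(j) = 32 + 8*(5*j) = 32 + 40*j)
K(X) = 1 (K(X) = (2*X)/((2*X)) = (2*X)*(1/(2*X)) = 1)
(19 + K(m))*M(C(4)) = (19 + 1)*(32 + 40*1) = 20*(32 + 40) = 20*72 = 1440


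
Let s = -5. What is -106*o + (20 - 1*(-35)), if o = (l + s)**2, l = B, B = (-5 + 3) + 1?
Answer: -3761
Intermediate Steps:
B = -1 (B = -2 + 1 = -1)
l = -1
o = 36 (o = (-1 - 5)**2 = (-6)**2 = 36)
-106*o + (20 - 1*(-35)) = -106*36 + (20 - 1*(-35)) = -3816 + (20 + 35) = -3816 + 55 = -3761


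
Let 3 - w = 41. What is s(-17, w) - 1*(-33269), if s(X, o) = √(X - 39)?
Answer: 33269 + 2*I*√14 ≈ 33269.0 + 7.4833*I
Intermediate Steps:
w = -38 (w = 3 - 1*41 = 3 - 41 = -38)
s(X, o) = √(-39 + X)
s(-17, w) - 1*(-33269) = √(-39 - 17) - 1*(-33269) = √(-56) + 33269 = 2*I*√14 + 33269 = 33269 + 2*I*√14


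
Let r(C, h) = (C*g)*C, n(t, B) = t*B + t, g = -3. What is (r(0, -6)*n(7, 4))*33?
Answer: 0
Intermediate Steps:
n(t, B) = t + B*t (n(t, B) = B*t + t = t + B*t)
r(C, h) = -3*C² (r(C, h) = (C*(-3))*C = (-3*C)*C = -3*C²)
(r(0, -6)*n(7, 4))*33 = ((-3*0²)*(7*(1 + 4)))*33 = ((-3*0)*(7*5))*33 = (0*35)*33 = 0*33 = 0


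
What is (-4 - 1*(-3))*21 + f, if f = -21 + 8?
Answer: -34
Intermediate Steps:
f = -13
(-4 - 1*(-3))*21 + f = (-4 - 1*(-3))*21 - 13 = (-4 + 3)*21 - 13 = -1*21 - 13 = -21 - 13 = -34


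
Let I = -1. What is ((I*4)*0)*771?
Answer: 0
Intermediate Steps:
((I*4)*0)*771 = (-1*4*0)*771 = -4*0*771 = 0*771 = 0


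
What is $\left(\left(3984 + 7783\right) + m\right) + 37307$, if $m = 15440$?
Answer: $64514$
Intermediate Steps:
$\left(\left(3984 + 7783\right) + m\right) + 37307 = \left(\left(3984 + 7783\right) + 15440\right) + 37307 = \left(11767 + 15440\right) + 37307 = 27207 + 37307 = 64514$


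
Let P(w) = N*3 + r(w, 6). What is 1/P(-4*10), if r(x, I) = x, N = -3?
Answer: -1/49 ≈ -0.020408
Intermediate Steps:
P(w) = -9 + w (P(w) = -3*3 + w = -9 + w)
1/P(-4*10) = 1/(-9 - 4*10) = 1/(-9 - 40) = 1/(-49) = -1/49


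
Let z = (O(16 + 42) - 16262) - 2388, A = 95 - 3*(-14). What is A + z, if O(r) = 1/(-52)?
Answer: -962677/52 ≈ -18513.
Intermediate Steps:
A = 137 (A = 95 + 42 = 137)
O(r) = -1/52
z = -969801/52 (z = (-1/52 - 16262) - 2388 = -845625/52 - 2388 = -969801/52 ≈ -18650.)
A + z = 137 - 969801/52 = -962677/52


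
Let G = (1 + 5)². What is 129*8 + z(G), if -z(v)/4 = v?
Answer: 888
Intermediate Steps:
G = 36 (G = 6² = 36)
z(v) = -4*v
129*8 + z(G) = 129*8 - 4*36 = 1032 - 144 = 888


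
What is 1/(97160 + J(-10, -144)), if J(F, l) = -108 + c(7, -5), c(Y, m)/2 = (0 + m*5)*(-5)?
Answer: 1/97302 ≈ 1.0277e-5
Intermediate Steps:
c(Y, m) = -50*m (c(Y, m) = 2*((0 + m*5)*(-5)) = 2*((0 + 5*m)*(-5)) = 2*((5*m)*(-5)) = 2*(-25*m) = -50*m)
J(F, l) = 142 (J(F, l) = -108 - 50*(-5) = -108 + 250 = 142)
1/(97160 + J(-10, -144)) = 1/(97160 + 142) = 1/97302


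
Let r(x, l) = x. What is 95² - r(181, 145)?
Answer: 8844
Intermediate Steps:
95² - r(181, 145) = 95² - 1*181 = 9025 - 181 = 8844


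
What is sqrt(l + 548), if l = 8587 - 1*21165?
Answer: I*sqrt(12030) ≈ 109.68*I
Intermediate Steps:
l = -12578 (l = 8587 - 21165 = -12578)
sqrt(l + 548) = sqrt(-12578 + 548) = sqrt(-12030) = I*sqrt(12030)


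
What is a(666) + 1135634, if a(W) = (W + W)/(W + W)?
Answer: 1135635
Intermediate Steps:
a(W) = 1 (a(W) = (2*W)/((2*W)) = (2*W)*(1/(2*W)) = 1)
a(666) + 1135634 = 1 + 1135634 = 1135635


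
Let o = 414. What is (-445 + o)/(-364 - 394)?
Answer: 31/758 ≈ 0.040897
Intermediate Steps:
(-445 + o)/(-364 - 394) = (-445 + 414)/(-364 - 394) = -31/(-758) = -31*(-1/758) = 31/758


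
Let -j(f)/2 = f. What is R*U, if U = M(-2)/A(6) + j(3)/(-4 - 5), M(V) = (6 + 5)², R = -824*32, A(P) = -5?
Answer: 9307904/15 ≈ 6.2053e+5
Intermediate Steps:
j(f) = -2*f
R = -26368
M(V) = 121 (M(V) = 11² = 121)
U = -353/15 (U = 121/(-5) + (-2*3)/(-4 - 5) = 121*(-⅕) - 6/(-9) = -121/5 - 6*(-⅑) = -121/5 + ⅔ = -353/15 ≈ -23.533)
R*U = -26368*(-353/15) = 9307904/15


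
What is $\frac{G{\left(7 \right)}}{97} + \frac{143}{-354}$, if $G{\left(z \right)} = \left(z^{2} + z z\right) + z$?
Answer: $\frac{23299}{34338} \approx 0.67852$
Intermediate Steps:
$G{\left(z \right)} = z + 2 z^{2}$ ($G{\left(z \right)} = \left(z^{2} + z^{2}\right) + z = 2 z^{2} + z = z + 2 z^{2}$)
$\frac{G{\left(7 \right)}}{97} + \frac{143}{-354} = \frac{7 \left(1 + 2 \cdot 7\right)}{97} + \frac{143}{-354} = 7 \left(1 + 14\right) \frac{1}{97} + 143 \left(- \frac{1}{354}\right) = 7 \cdot 15 \cdot \frac{1}{97} - \frac{143}{354} = 105 \cdot \frac{1}{97} - \frac{143}{354} = \frac{105}{97} - \frac{143}{354} = \frac{23299}{34338}$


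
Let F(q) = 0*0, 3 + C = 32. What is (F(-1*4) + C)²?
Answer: 841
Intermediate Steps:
C = 29 (C = -3 + 32 = 29)
F(q) = 0
(F(-1*4) + C)² = (0 + 29)² = 29² = 841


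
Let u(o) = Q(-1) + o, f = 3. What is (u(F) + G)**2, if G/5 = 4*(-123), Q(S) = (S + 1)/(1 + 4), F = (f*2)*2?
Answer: 5992704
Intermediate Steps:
F = 12 (F = (3*2)*2 = 6*2 = 12)
Q(S) = 1/5 + S/5 (Q(S) = (1 + S)/5 = (1 + S)*(1/5) = 1/5 + S/5)
u(o) = o (u(o) = (1/5 + (1/5)*(-1)) + o = (1/5 - 1/5) + o = 0 + o = o)
G = -2460 (G = 5*(4*(-123)) = 5*(-492) = -2460)
(u(F) + G)**2 = (12 - 2460)**2 = (-2448)**2 = 5992704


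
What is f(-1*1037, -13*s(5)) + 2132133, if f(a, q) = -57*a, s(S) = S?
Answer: 2191242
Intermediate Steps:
f(-1*1037, -13*s(5)) + 2132133 = -(-57)*1037 + 2132133 = -57*(-1037) + 2132133 = 59109 + 2132133 = 2191242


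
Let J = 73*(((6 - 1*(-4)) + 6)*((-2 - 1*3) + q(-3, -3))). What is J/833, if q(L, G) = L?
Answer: -9344/833 ≈ -11.217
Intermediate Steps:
J = -9344 (J = 73*(((6 - 1*(-4)) + 6)*((-2 - 1*3) - 3)) = 73*(((6 + 4) + 6)*((-2 - 3) - 3)) = 73*((10 + 6)*(-5 - 3)) = 73*(16*(-8)) = 73*(-128) = -9344)
J/833 = -9344/833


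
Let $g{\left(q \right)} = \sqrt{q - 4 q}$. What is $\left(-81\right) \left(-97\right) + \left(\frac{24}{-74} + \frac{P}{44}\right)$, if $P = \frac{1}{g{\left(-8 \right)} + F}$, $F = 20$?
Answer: $\frac{1202322977}{153032} - \frac{\sqrt{6}}{8272} \approx 7856.7$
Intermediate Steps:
$g{\left(q \right)} = \sqrt{3} \sqrt{- q}$ ($g{\left(q \right)} = \sqrt{- 3 q} = \sqrt{3} \sqrt{- q}$)
$P = \frac{1}{20 + 2 \sqrt{6}}$ ($P = \frac{1}{\sqrt{3} \sqrt{\left(-1\right) \left(-8\right)} + 20} = \frac{1}{\sqrt{3} \sqrt{8} + 20} = \frac{1}{\sqrt{3} \cdot 2 \sqrt{2} + 20} = \frac{1}{2 \sqrt{6} + 20} = \frac{1}{20 + 2 \sqrt{6}} \approx 0.040162$)
$\left(-81\right) \left(-97\right) + \left(\frac{24}{-74} + \frac{P}{44}\right) = \left(-81\right) \left(-97\right) + \left(\frac{24}{-74} + \frac{\frac{5}{94} - \frac{\sqrt{6}}{188}}{44}\right) = 7857 + \left(24 \left(- \frac{1}{74}\right) + \left(\frac{5}{94} - \frac{\sqrt{6}}{188}\right) \frac{1}{44}\right) = 7857 - \left(\frac{49447}{153032} + \frac{\sqrt{6}}{8272}\right) = \frac{1202322977}{153032} - \frac{\sqrt{6}}{8272}$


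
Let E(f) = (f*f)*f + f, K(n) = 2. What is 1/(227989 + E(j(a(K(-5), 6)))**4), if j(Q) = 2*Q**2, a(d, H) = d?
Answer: 1/73116387989 ≈ 1.3677e-11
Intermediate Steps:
E(f) = f + f**3 (E(f) = f**2*f + f = f**3 + f = f + f**3)
1/(227989 + E(j(a(K(-5), 6)))**4) = 1/(227989 + (2*2**2 + (2*2**2)**3)**4) = 1/(227989 + (2*4 + (2*4)**3)**4) = 1/(227989 + (8 + 8**3)**4) = 1/(227989 + (8 + 512)**4) = 1/(227989 + 520**4) = 1/(227989 + 73116160000) = 1/73116387989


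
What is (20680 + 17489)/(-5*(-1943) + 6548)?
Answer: 4241/1807 ≈ 2.3470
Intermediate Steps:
(20680 + 17489)/(-5*(-1943) + 6548) = 38169/(9715 + 6548) = 38169/16263 = 38169*(1/16263) = 4241/1807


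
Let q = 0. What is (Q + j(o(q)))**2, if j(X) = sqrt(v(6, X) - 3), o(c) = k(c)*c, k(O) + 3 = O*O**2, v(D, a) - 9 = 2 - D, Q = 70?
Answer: (70 + sqrt(2))**2 ≈ 5100.0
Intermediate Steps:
v(D, a) = 11 - D (v(D, a) = 9 + (2 - D) = 11 - D)
k(O) = -3 + O**3 (k(O) = -3 + O*O**2 = -3 + O**3)
o(c) = c*(-3 + c**3) (o(c) = (-3 + c**3)*c = c*(-3 + c**3))
j(X) = sqrt(2) (j(X) = sqrt((11 - 1*6) - 3) = sqrt((11 - 6) - 3) = sqrt(5 - 3) = sqrt(2))
(Q + j(o(q)))**2 = (70 + sqrt(2))**2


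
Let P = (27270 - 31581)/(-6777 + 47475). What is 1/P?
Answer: -4522/479 ≈ -9.4405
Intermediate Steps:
P = -479/4522 (P = -4311/40698 = -4311*1/40698 = -479/4522 ≈ -0.10593)
1/P = 1/(-479/4522) = -4522/479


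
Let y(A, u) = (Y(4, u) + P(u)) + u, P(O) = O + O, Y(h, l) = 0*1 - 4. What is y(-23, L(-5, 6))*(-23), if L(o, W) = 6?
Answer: -322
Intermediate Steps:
Y(h, l) = -4 (Y(h, l) = 0 - 4 = -4)
P(O) = 2*O
y(A, u) = -4 + 3*u (y(A, u) = (-4 + 2*u) + u = -4 + 3*u)
y(-23, L(-5, 6))*(-23) = (-4 + 3*6)*(-23) = (-4 + 18)*(-23) = 14*(-23) = -322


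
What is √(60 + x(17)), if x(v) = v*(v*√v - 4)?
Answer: √(-8 + 289*√17) ≈ 34.403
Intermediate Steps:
x(v) = v*(-4 + v^(3/2)) (x(v) = v*(v^(3/2) - 4) = v*(-4 + v^(3/2)))
√(60 + x(17)) = √(60 + (17^(5/2) - 4*17)) = √(60 + (289*√17 - 68)) = √(60 + (-68 + 289*√17)) = √(-8 + 289*√17)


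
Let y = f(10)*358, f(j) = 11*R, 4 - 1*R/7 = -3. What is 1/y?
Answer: 1/192962 ≈ 5.1824e-6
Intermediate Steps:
R = 49 (R = 28 - 7*(-3) = 28 + 21 = 49)
f(j) = 539 (f(j) = 11*49 = 539)
y = 192962 (y = 539*358 = 192962)
1/y = 1/192962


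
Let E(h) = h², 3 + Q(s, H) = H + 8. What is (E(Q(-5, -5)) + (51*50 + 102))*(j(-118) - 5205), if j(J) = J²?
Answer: 23122788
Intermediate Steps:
Q(s, H) = 5 + H (Q(s, H) = -3 + (H + 8) = -3 + (8 + H) = 5 + H)
(E(Q(-5, -5)) + (51*50 + 102))*(j(-118) - 5205) = ((5 - 5)² + (51*50 + 102))*((-118)² - 5205) = (0² + (2550 + 102))*(13924 - 5205) = (0 + 2652)*8719 = 2652*8719 = 23122788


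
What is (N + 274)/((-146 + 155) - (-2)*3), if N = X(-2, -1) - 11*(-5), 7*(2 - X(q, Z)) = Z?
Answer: 2318/105 ≈ 22.076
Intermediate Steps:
X(q, Z) = 2 - Z/7
N = 400/7 (N = (2 - ⅐*(-1)) - 11*(-5) = (2 + ⅐) + 55 = 15/7 + 55 = 400/7 ≈ 57.143)
(N + 274)/((-146 + 155) - (-2)*3) = (400/7 + 274)/((-146 + 155) - (-2)*3) = 2318/(7*(9 - 1*(-6))) = 2318/(7*(9 + 6)) = (2318/7)/15 = (2318/7)*(1/15) = 2318/105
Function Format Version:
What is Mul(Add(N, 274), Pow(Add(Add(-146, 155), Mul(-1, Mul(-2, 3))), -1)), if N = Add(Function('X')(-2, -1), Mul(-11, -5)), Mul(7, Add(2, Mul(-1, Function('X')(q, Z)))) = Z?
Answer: Rational(2318, 105) ≈ 22.076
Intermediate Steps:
Function('X')(q, Z) = Add(2, Mul(Rational(-1, 7), Z))
N = Rational(400, 7) (N = Add(Add(2, Mul(Rational(-1, 7), -1)), Mul(-11, -5)) = Add(Add(2, Rational(1, 7)), 55) = Add(Rational(15, 7), 55) = Rational(400, 7) ≈ 57.143)
Mul(Add(N, 274), Pow(Add(Add(-146, 155), Mul(-1, Mul(-2, 3))), -1)) = Mul(Add(Rational(400, 7), 274), Pow(Add(Add(-146, 155), Mul(-1, Mul(-2, 3))), -1)) = Mul(Rational(2318, 7), Pow(Add(9, Mul(-1, -6)), -1)) = Mul(Rational(2318, 7), Pow(Add(9, 6), -1)) = Mul(Rational(2318, 7), Pow(15, -1)) = Mul(Rational(2318, 7), Rational(1, 15)) = Rational(2318, 105)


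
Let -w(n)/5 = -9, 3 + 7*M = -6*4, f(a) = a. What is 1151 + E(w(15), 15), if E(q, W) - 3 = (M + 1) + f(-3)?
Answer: 8037/7 ≈ 1148.1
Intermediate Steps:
M = -27/7 (M = -3/7 + (-6*4)/7 = -3/7 + (⅐)*(-24) = -3/7 - 24/7 = -27/7 ≈ -3.8571)
w(n) = 45 (w(n) = -5*(-9) = 45)
E(q, W) = -20/7 (E(q, W) = 3 + ((-27/7 + 1) - 3) = 3 + (-20/7 - 3) = 3 - 41/7 = -20/7)
1151 + E(w(15), 15) = 1151 - 20/7 = 8037/7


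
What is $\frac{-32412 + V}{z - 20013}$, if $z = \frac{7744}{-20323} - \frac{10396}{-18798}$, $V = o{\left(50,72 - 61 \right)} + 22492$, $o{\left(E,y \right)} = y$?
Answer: $\frac{1892776325193}{3822767893303} \approx 0.49513$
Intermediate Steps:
$V = 22503$ ($V = \left(72 - 61\right) + 22492 = 11 + 22492 = 22503$)
$z = \frac{32853098}{191015877}$ ($z = 7744 \left(- \frac{1}{20323}\right) - - \frac{5198}{9399} = - \frac{7744}{20323} + \frac{5198}{9399} = \frac{32853098}{191015877} \approx 0.17199$)
$\frac{-32412 + V}{z - 20013} = \frac{-32412 + 22503}{\frac{32853098}{191015877} - 20013} = - \frac{9909}{- \frac{3822767893303}{191015877}} = \left(-9909\right) \left(- \frac{191015877}{3822767893303}\right) = \frac{1892776325193}{3822767893303}$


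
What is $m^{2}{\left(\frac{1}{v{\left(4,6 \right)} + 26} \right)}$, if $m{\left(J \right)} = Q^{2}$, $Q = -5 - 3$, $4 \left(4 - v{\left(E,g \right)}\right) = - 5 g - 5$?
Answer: $4096$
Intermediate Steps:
$v{\left(E,g \right)} = \frac{21}{4} + \frac{5 g}{4}$ ($v{\left(E,g \right)} = 4 - \frac{- 5 g - 5}{4} = 4 - \frac{-5 - 5 g}{4} = 4 + \left(\frac{5}{4} + \frac{5 g}{4}\right) = \frac{21}{4} + \frac{5 g}{4}$)
$Q = -8$
$m{\left(J \right)} = 64$ ($m{\left(J \right)} = \left(-8\right)^{2} = 64$)
$m^{2}{\left(\frac{1}{v{\left(4,6 \right)} + 26} \right)} = 64^{2} = 4096$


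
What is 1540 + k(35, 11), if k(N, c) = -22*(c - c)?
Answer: 1540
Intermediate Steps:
k(N, c) = 0 (k(N, c) = -22*0 = 0)
1540 + k(35, 11) = 1540 + 0 = 1540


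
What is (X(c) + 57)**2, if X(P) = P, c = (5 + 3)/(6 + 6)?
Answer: 29929/9 ≈ 3325.4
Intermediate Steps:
c = 2/3 (c = 8/12 = 8*(1/12) = 2/3 ≈ 0.66667)
(X(c) + 57)**2 = (2/3 + 57)**2 = (173/3)**2 = 29929/9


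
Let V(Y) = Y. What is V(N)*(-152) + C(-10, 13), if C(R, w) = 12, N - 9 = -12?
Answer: 468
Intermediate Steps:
N = -3 (N = 9 - 12 = -3)
V(N)*(-152) + C(-10, 13) = -3*(-152) + 12 = 456 + 12 = 468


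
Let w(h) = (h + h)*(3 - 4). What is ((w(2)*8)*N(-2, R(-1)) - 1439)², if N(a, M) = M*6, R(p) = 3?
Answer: 4060225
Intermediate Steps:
w(h) = -2*h (w(h) = (2*h)*(-1) = -2*h)
N(a, M) = 6*M
((w(2)*8)*N(-2, R(-1)) - 1439)² = ((-2*2*8)*(6*3) - 1439)² = (-4*8*18 - 1439)² = (-32*18 - 1439)² = (-576 - 1439)² = (-2015)² = 4060225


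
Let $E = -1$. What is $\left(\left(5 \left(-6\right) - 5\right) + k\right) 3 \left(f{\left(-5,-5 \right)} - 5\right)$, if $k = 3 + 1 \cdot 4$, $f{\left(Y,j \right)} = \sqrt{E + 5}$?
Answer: $252$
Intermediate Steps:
$f{\left(Y,j \right)} = 2$ ($f{\left(Y,j \right)} = \sqrt{-1 + 5} = \sqrt{4} = 2$)
$k = 7$ ($k = 3 + 4 = 7$)
$\left(\left(5 \left(-6\right) - 5\right) + k\right) 3 \left(f{\left(-5,-5 \right)} - 5\right) = \left(\left(5 \left(-6\right) - 5\right) + 7\right) 3 \left(2 - 5\right) = \left(\left(-30 - 5\right) + 7\right) 3 \left(-3\right) = \left(-35 + 7\right) \left(-9\right) = \left(-28\right) \left(-9\right) = 252$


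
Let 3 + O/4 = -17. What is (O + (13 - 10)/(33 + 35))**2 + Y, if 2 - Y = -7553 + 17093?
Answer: -14542743/4624 ≈ -3145.1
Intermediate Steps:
O = -80 (O = -12 + 4*(-17) = -12 - 68 = -80)
Y = -9538 (Y = 2 - (-7553 + 17093) = 2 - 1*9540 = 2 - 9540 = -9538)
(O + (13 - 10)/(33 + 35))**2 + Y = (-80 + (13 - 10)/(33 + 35))**2 - 9538 = (-80 + 3/68)**2 - 9538 = (-5437/68)**2 - 9538 = 29560969/4624 - 9538 = -14542743/4624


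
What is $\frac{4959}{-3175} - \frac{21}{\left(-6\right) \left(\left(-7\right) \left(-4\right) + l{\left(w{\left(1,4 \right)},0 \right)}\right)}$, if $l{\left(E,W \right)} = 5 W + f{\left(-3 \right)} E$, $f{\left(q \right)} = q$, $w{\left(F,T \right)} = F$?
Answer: $- \frac{9029}{6350} \approx -1.4219$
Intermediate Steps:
$l{\left(E,W \right)} = - 3 E + 5 W$ ($l{\left(E,W \right)} = 5 W - 3 E = - 3 E + 5 W$)
$\frac{4959}{-3175} - \frac{21}{\left(-6\right) \left(\left(-7\right) \left(-4\right) + l{\left(w{\left(1,4 \right)},0 \right)}\right)} = \frac{4959}{-3175} - \frac{21}{\left(-6\right) \left(\left(-7\right) \left(-4\right) + \left(\left(-3\right) 1 + 5 \cdot 0\right)\right)} = 4959 \left(- \frac{1}{3175}\right) - \frac{21}{\left(-6\right) \left(28 + \left(-3 + 0\right)\right)} = - \frac{4959}{3175} - \frac{21}{\left(-6\right) \left(28 - 3\right)} = - \frac{4959}{3175} - \frac{21}{\left(-6\right) 25} = - \frac{4959}{3175} - \frac{21}{-150} = - \frac{4959}{3175} - - \frac{7}{50} = - \frac{4959}{3175} + \frac{7}{50} = - \frac{9029}{6350}$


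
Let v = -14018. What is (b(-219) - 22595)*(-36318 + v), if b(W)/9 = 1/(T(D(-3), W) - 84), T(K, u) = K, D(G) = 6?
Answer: 1137347728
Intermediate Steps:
b(W) = -3/26 (b(W) = 9/(6 - 84) = 9/(-78) = 9*(-1/78) = -3/26)
(b(-219) - 22595)*(-36318 + v) = (-3/26 - 22595)*(-36318 - 14018) = -587473/26*(-50336) = 1137347728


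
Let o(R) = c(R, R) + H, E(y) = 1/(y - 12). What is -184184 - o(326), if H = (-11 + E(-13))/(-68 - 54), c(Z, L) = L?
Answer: -281377888/1525 ≈ -1.8451e+5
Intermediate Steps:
E(y) = 1/(-12 + y)
H = 138/1525 (H = (-11 + 1/(-12 - 13))/(-68 - 54) = (-11 + 1/(-25))/(-122) = (-11 - 1/25)*(-1/122) = -276/25*(-1/122) = 138/1525 ≈ 0.090492)
o(R) = 138/1525 + R (o(R) = R + 138/1525 = 138/1525 + R)
-184184 - o(326) = -184184 - (138/1525 + 326) = -184184 - 1*497288/1525 = -184184 - 497288/1525 = -281377888/1525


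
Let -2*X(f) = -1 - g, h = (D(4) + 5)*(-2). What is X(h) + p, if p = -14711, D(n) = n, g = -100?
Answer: -29521/2 ≈ -14761.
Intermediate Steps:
h = -18 (h = (4 + 5)*(-2) = 9*(-2) = -18)
X(f) = -99/2 (X(f) = -(-1 - 1*(-100))/2 = -(-1 + 100)/2 = -½*99 = -99/2)
X(h) + p = -99/2 - 14711 = -29521/2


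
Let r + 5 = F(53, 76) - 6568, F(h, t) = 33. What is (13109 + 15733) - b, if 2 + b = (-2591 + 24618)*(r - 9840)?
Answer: 360831104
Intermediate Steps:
r = -6540 (r = -5 + (33 - 6568) = -5 - 6535 = -6540)
b = -360802262 (b = -2 + (-2591 + 24618)*(-6540 - 9840) = -2 + 22027*(-16380) = -2 - 360802260 = -360802262)
(13109 + 15733) - b = (13109 + 15733) - 1*(-360802262) = 28842 + 360802262 = 360831104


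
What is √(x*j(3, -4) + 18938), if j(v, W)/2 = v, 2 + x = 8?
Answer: √18974 ≈ 137.75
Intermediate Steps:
x = 6 (x = -2 + 8 = 6)
j(v, W) = 2*v
√(x*j(3, -4) + 18938) = √(6*(2*3) + 18938) = √(6*6 + 18938) = √(36 + 18938) = √18974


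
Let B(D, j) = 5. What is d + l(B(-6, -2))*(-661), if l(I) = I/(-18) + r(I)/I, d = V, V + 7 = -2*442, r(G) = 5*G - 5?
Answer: -60325/18 ≈ -3351.4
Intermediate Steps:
r(G) = -5 + 5*G
V = -891 (V = -7 - 2*442 = -7 - 884 = -891)
d = -891
l(I) = -I/18 + (-5 + 5*I)/I (l(I) = I/(-18) + (-5 + 5*I)/I = I*(-1/18) + (-5 + 5*I)/I = -I/18 + (-5 + 5*I)/I)
d + l(B(-6, -2))*(-661) = -891 + (5 - 5/5 - 1/18*5)*(-661) = -891 + (5 - 5*⅕ - 5/18)*(-661) = -891 + (5 - 1 - 5/18)*(-661) = -891 + (67/18)*(-661) = -891 - 44287/18 = -60325/18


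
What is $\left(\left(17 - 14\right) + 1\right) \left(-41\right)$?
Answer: $-164$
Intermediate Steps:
$\left(\left(17 - 14\right) + 1\right) \left(-41\right) = \left(3 + 1\right) \left(-41\right) = 4 \left(-41\right) = -164$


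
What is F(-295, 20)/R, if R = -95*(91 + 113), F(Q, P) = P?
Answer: -1/969 ≈ -0.0010320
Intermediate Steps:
R = -19380 (R = -95*204 = -19380)
F(-295, 20)/R = 20/(-19380) = 20*(-1/19380) = -1/969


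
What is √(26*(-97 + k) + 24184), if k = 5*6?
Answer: 7*√458 ≈ 149.81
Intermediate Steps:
k = 30
√(26*(-97 + k) + 24184) = √(26*(-97 + 30) + 24184) = √(26*(-67) + 24184) = √(-1742 + 24184) = √22442 = 7*√458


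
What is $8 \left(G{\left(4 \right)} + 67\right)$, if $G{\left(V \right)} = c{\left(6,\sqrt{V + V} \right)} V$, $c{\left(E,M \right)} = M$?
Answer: $536 + 64 \sqrt{2} \approx 626.51$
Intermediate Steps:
$G{\left(V \right)} = \sqrt{2} V^{\frac{3}{2}}$ ($G{\left(V \right)} = \sqrt{V + V} V = \sqrt{2 V} V = \sqrt{2} \sqrt{V} V = \sqrt{2} V^{\frac{3}{2}}$)
$8 \left(G{\left(4 \right)} + 67\right) = 8 \left(\sqrt{2} \cdot 4^{\frac{3}{2}} + 67\right) = 8 \left(\sqrt{2} \cdot 8 + 67\right) = 8 \left(8 \sqrt{2} + 67\right) = 8 \left(67 + 8 \sqrt{2}\right) = 536 + 64 \sqrt{2}$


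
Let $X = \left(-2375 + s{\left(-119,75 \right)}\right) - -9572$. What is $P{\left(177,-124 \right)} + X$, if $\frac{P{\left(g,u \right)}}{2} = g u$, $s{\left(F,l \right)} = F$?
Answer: $-36818$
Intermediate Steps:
$P{\left(g,u \right)} = 2 g u$
$X = 7078$ ($X = \left(-2375 - 119\right) - -9572 = -2494 + 9572 = 7078$)
$P{\left(177,-124 \right)} + X = 2 \cdot 177 \left(-124\right) + 7078 = -43896 + 7078 = -36818$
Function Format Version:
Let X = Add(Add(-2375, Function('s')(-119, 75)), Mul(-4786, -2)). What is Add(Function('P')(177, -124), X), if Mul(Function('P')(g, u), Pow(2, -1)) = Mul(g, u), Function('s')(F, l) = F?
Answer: -36818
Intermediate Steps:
Function('P')(g, u) = Mul(2, g, u) (Function('P')(g, u) = Mul(2, Mul(g, u)) = Mul(2, g, u))
X = 7078 (X = Add(Add(-2375, -119), Mul(-4786, -2)) = Add(-2494, 9572) = 7078)
Add(Function('P')(177, -124), X) = Add(Mul(2, 177, -124), 7078) = Add(-43896, 7078) = -36818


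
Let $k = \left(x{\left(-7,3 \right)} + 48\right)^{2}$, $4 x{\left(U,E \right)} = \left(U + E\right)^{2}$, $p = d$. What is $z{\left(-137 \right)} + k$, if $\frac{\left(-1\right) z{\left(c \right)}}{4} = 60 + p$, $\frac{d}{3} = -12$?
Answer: $2608$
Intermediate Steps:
$d = -36$ ($d = 3 \left(-12\right) = -36$)
$p = -36$
$x{\left(U,E \right)} = \frac{\left(E + U\right)^{2}}{4}$ ($x{\left(U,E \right)} = \frac{\left(U + E\right)^{2}}{4} = \frac{\left(E + U\right)^{2}}{4}$)
$z{\left(c \right)} = -96$ ($z{\left(c \right)} = - 4 \left(60 - 36\right) = \left(-4\right) 24 = -96$)
$k = 2704$ ($k = \left(\frac{\left(3 - 7\right)^{2}}{4} + 48\right)^{2} = \left(\frac{\left(-4\right)^{2}}{4} + 48\right)^{2} = \left(\frac{1}{4} \cdot 16 + 48\right)^{2} = \left(4 + 48\right)^{2} = 52^{2} = 2704$)
$z{\left(-137 \right)} + k = -96 + 2704 = 2608$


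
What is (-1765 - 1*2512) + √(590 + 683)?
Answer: -4277 + √1273 ≈ -4241.3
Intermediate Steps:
(-1765 - 1*2512) + √(590 + 683) = (-1765 - 2512) + √1273 = -4277 + √1273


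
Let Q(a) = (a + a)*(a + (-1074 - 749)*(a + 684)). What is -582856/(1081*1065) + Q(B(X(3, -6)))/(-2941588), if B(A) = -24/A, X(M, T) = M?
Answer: -6103703875192/846636827205 ≈ -7.2094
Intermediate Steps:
Q(a) = 2*a*(-1246932 - 1822*a) (Q(a) = (2*a)*(a - 1823*(684 + a)) = (2*a)*(a + (-1246932 - 1823*a)) = (2*a)*(-1246932 - 1822*a) = 2*a*(-1246932 - 1822*a))
-582856/(1081*1065) + Q(B(X(3, -6)))/(-2941588) = -582856/(1081*1065) - 4*(-24/3)*(623466 + 911*(-24/3))/(-2941588) = -582856/1151265 - 4*(-24*1/3)*(623466 + 911*(-24*1/3))*(-1/2941588) = -582856*1/1151265 - 4*(-8)*(623466 + 911*(-8))*(-1/2941588) = -582856/1151265 - 4*(-8)*(623466 - 7288)*(-1/2941588) = -582856/1151265 - 4*(-8)*616178*(-1/2941588) = -582856/1151265 + 19717696*(-1/2941588) = -582856/1151265 - 4929424/735397 = -6103703875192/846636827205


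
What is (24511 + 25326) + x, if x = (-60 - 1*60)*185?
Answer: 27637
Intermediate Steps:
x = -22200 (x = (-60 - 60)*185 = -120*185 = -22200)
(24511 + 25326) + x = (24511 + 25326) - 22200 = 49837 - 22200 = 27637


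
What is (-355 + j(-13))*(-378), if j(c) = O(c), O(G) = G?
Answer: 139104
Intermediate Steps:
j(c) = c
(-355 + j(-13))*(-378) = (-355 - 13)*(-378) = -368*(-378) = 139104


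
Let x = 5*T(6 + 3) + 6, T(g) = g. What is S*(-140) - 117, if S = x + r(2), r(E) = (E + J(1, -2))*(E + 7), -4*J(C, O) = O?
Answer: -10407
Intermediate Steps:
J(C, O) = -O/4
r(E) = (1/2 + E)*(7 + E) (r(E) = (E - 1/4*(-2))*(E + 7) = (E + 1/2)*(7 + E) = (1/2 + E)*(7 + E))
x = 51 (x = 5*(6 + 3) + 6 = 5*9 + 6 = 45 + 6 = 51)
S = 147/2 (S = 51 + (7/2 + 2**2 + (15/2)*2) = 51 + (7/2 + 4 + 15) = 51 + 45/2 = 147/2 ≈ 73.500)
S*(-140) - 117 = (147/2)*(-140) - 117 = -10290 - 117 = -10407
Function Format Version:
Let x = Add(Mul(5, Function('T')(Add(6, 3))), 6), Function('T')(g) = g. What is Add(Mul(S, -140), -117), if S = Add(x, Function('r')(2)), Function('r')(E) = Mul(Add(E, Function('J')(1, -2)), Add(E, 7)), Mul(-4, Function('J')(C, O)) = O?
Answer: -10407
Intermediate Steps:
Function('J')(C, O) = Mul(Rational(-1, 4), O)
Function('r')(E) = Mul(Add(Rational(1, 2), E), Add(7, E)) (Function('r')(E) = Mul(Add(E, Mul(Rational(-1, 4), -2)), Add(E, 7)) = Mul(Add(E, Rational(1, 2)), Add(7, E)) = Mul(Add(Rational(1, 2), E), Add(7, E)))
x = 51 (x = Add(Mul(5, Add(6, 3)), 6) = Add(Mul(5, 9), 6) = Add(45, 6) = 51)
S = Rational(147, 2) (S = Add(51, Add(Rational(7, 2), Pow(2, 2), Mul(Rational(15, 2), 2))) = Add(51, Add(Rational(7, 2), 4, 15)) = Add(51, Rational(45, 2)) = Rational(147, 2) ≈ 73.500)
Add(Mul(S, -140), -117) = Add(Mul(Rational(147, 2), -140), -117) = Add(-10290, -117) = -10407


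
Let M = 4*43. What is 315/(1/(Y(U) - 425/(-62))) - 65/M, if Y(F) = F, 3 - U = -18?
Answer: 46782415/5332 ≈ 8773.9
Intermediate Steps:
U = 21 (U = 3 - 1*(-18) = 3 + 18 = 21)
M = 172
315/(1/(Y(U) - 425/(-62))) - 65/M = 315/(1/(21 - 425/(-62))) - 65/172 = 315/(1/(21 - 425*(-1/62))) - 65*1/172 = 315/(1/(21 + 425/62)) - 65/172 = 315/(1/(1727/62)) - 65/172 = 315/(62/1727) - 65/172 = 315*(1727/62) - 65/172 = 544005/62 - 65/172 = 46782415/5332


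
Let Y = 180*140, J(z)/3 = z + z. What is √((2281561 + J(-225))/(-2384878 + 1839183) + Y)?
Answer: √7502888132488355/545695 ≈ 158.73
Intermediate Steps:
J(z) = 6*z (J(z) = 3*(z + z) = 3*(2*z) = 6*z)
Y = 25200
√((2281561 + J(-225))/(-2384878 + 1839183) + Y) = √((2281561 + 6*(-225))/(-2384878 + 1839183) + 25200) = √((2281561 - 1350)/(-545695) + 25200) = √(2280211*(-1/545695) + 25200) = √(-2280211/545695 + 25200) = √(13749233789/545695) = √7502888132488355/545695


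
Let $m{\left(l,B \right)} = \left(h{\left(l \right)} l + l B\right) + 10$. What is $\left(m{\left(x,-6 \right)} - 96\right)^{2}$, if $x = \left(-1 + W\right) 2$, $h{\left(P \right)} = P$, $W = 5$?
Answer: $4900$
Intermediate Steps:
$x = 8$ ($x = \left(-1 + 5\right) 2 = 4 \cdot 2 = 8$)
$m{\left(l,B \right)} = 10 + l^{2} + B l$ ($m{\left(l,B \right)} = \left(l l + l B\right) + 10 = \left(l^{2} + B l\right) + 10 = 10 + l^{2} + B l$)
$\left(m{\left(x,-6 \right)} - 96\right)^{2} = \left(\left(10 + 8^{2} - 48\right) - 96\right)^{2} = \left(\left(10 + 64 - 48\right) - 96\right)^{2} = \left(26 - 96\right)^{2} = \left(-70\right)^{2} = 4900$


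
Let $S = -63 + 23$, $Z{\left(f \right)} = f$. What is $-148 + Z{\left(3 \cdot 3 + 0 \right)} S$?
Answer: $-508$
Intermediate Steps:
$S = -40$
$-148 + Z{\left(3 \cdot 3 + 0 \right)} S = -148 + \left(3 \cdot 3 + 0\right) \left(-40\right) = -148 + \left(9 + 0\right) \left(-40\right) = -148 + 9 \left(-40\right) = -148 - 360 = -508$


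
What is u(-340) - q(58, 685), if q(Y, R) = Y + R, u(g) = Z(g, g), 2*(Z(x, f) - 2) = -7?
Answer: -1489/2 ≈ -744.50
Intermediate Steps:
Z(x, f) = -3/2 (Z(x, f) = 2 + (1/2)*(-7) = 2 - 7/2 = -3/2)
u(g) = -3/2
q(Y, R) = R + Y
u(-340) - q(58, 685) = -3/2 - (685 + 58) = -3/2 - 1*743 = -3/2 - 743 = -1489/2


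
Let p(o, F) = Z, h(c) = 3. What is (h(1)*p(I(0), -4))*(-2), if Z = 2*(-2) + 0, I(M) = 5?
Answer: 24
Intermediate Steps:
Z = -4 (Z = -4 + 0 = -4)
p(o, F) = -4
(h(1)*p(I(0), -4))*(-2) = (3*(-4))*(-2) = -12*(-2) = 24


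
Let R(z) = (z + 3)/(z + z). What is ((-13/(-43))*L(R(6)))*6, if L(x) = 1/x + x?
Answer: 325/86 ≈ 3.7791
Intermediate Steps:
R(z) = (3 + z)/(2*z) (R(z) = (3 + z)/((2*z)) = (3 + z)*(1/(2*z)) = (3 + z)/(2*z))
L(x) = x + 1/x (L(x) = 1/x + x = x + 1/x)
((-13/(-43))*L(R(6)))*6 = ((-13/(-43))*((½)*(3 + 6)/6 + 1/((½)*(3 + 6)/6)))*6 = ((-13*(-1/43))*((½)*(⅙)*9 + 1/((½)*(⅙)*9)))*6 = (13*(¾ + 1/(¾))/43)*6 = (13*(¾ + 4/3)/43)*6 = ((13/43)*(25/12))*6 = (325/516)*6 = 325/86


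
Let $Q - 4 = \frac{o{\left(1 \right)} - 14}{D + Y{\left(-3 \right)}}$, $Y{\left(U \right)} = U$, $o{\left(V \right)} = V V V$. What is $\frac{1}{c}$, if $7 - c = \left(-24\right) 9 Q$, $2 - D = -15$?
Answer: $\frac{7}{4693} \approx 0.0014916$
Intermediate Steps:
$D = 17$ ($D = 2 - -15 = 2 + 15 = 17$)
$o{\left(V \right)} = V^{3}$ ($o{\left(V \right)} = V^{2} V = V^{3}$)
$Q = \frac{43}{14}$ ($Q = 4 + \frac{1^{3} - 14}{17 - 3} = 4 + \frac{1 - 14}{14} = 4 - \frac{13}{14} = \frac{43}{14} \approx 3.0714$)
$c = \frac{4693}{7}$ ($c = 7 - \left(-24\right) 9 \cdot \frac{43}{14} = 7 - \left(-216\right) \frac{43}{14} = 7 - - \frac{4644}{7} = 7 + \frac{4644}{7} = \frac{4693}{7} \approx 670.43$)
$\frac{1}{c} = \frac{1}{\frac{4693}{7}} = \frac{7}{4693}$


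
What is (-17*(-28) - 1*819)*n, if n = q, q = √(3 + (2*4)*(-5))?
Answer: -343*I*√37 ≈ -2086.4*I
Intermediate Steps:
q = I*√37 (q = √(3 + 8*(-5)) = √(3 - 40) = √(-37) = I*√37 ≈ 6.0828*I)
n = I*√37 ≈ 6.0828*I
(-17*(-28) - 1*819)*n = (-17*(-28) - 1*819)*(I*√37) = (476 - 819)*(I*√37) = -343*I*√37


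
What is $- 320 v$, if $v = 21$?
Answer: $-6720$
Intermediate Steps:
$- 320 v = \left(-320\right) 21 = -6720$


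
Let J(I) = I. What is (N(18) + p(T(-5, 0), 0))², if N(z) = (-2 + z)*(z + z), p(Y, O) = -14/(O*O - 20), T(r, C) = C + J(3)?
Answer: 33258289/100 ≈ 3.3258e+5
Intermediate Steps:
T(r, C) = 3 + C (T(r, C) = C + 3 = 3 + C)
p(Y, O) = -14/(-20 + O²) (p(Y, O) = -14/(O² - 20) = -14/(-20 + O²))
N(z) = 2*z*(-2 + z) (N(z) = (-2 + z)*(2*z) = 2*z*(-2 + z))
(N(18) + p(T(-5, 0), 0))² = (2*18*(-2 + 18) - 14/(-20 + 0²))² = (2*18*16 - 14/(-20 + 0))² = (576 - 14/(-20))² = (576 - 14*(-1/20))² = (576 + 7/10)² = (5767/10)² = 33258289/100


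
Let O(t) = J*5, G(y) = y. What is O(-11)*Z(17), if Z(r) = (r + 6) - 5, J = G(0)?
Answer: 0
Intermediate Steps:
J = 0
Z(r) = 1 + r (Z(r) = (6 + r) - 5 = 1 + r)
O(t) = 0 (O(t) = 0*5 = 0)
O(-11)*Z(17) = 0*(1 + 17) = 0*18 = 0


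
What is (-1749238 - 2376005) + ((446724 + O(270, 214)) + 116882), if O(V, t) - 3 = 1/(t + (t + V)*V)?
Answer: -466196520795/130894 ≈ -3.5616e+6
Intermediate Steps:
O(V, t) = 3 + 1/(t + V*(V + t)) (O(V, t) = 3 + 1/(t + (t + V)*V) = 3 + 1/(t + (V + t)*V) = 3 + 1/(t + V*(V + t)))
(-1749238 - 2376005) + ((446724 + O(270, 214)) + 116882) = (-1749238 - 2376005) + ((446724 + (1 + 3*214 + 3*270² + 3*270*214)/(214 + 270² + 270*214)) + 116882) = -4125243 + ((446724 + (1 + 642 + 3*72900 + 173340)/(214 + 72900 + 57780)) + 116882) = -4125243 + ((446724 + (1 + 642 + 218700 + 173340)/130894) + 116882) = -4125243 + ((446724 + (1/130894)*392683) + 116882) = -4125243 + ((446724 + 392683/130894) + 116882) = -4125243 + (58473883939/130894 + 116882) = -4125243 + 73773036447/130894 = -466196520795/130894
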